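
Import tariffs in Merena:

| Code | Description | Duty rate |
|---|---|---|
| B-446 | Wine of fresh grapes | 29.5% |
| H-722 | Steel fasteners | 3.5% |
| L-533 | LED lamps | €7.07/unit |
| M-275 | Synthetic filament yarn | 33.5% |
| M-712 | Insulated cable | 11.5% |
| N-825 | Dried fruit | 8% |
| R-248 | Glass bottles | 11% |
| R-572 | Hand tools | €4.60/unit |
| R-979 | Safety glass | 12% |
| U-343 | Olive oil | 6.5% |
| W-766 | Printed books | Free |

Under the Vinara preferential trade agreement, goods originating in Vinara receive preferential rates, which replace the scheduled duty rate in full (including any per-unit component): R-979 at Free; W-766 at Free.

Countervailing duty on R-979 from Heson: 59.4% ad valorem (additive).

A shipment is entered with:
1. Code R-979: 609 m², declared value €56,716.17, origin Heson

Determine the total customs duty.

Line 1 (R-979, Heson, 609 m², €56,716.17):
Base rate for R-979 is 12%.
R-979 has an FTA preferential rate, but origin Heson is not Vinara; base rate stands.
Additional duty on R-979 from Heson: +59.4%. Applied ad valorem rate: 12% + 59.4% = 71.4%.
Duty = €56,716.17 × 71.4% = €40,495.35.

€40,495.35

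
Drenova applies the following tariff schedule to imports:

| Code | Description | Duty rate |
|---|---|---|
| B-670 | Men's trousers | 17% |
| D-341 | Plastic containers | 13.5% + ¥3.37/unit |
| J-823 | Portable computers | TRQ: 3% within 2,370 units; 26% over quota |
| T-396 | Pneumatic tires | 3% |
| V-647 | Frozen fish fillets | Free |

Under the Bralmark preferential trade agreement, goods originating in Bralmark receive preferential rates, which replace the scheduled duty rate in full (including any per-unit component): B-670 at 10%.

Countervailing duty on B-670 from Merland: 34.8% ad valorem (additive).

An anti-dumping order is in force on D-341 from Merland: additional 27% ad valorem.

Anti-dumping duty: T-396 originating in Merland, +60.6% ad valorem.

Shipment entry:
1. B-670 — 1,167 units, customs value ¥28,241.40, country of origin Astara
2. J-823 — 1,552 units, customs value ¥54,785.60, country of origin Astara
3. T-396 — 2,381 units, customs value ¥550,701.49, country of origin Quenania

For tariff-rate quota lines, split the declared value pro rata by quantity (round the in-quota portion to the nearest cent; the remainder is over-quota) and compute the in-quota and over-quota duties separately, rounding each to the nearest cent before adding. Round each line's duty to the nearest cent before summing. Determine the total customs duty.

Line 1 (B-670, Astara, 1,167 units, ¥28,241.40):
Base rate for B-670 is 17%.
B-670 has an FTA preferential rate, but origin Astara is not Bralmark; base rate stands.
The additional-duty order on B-670 targets Merland, not Astara; it does not apply.
Duty = ¥28,241.40 × 17% = ¥4,801.04.
Line 2 (J-823, Astara, 1,552 units, ¥54,785.60):
Code J-823 is under a tariff-rate quota (threshold 2,370 units). Quantity 1,552 units is within the quota, so the in-quota rate 3% applies to the full value.
Duty = ¥54,785.60 × 3% = ¥1,643.57.
Line 3 (T-396, Quenania, 2,381 units, ¥550,701.49):
Base rate for T-396 is 3%.
The additional-duty order on T-396 targets Merland, not Quenania; it does not apply.
Duty = ¥550,701.49 × 3% = ¥16,521.04.
Total = ¥4,801.04 + ¥1,643.57 + ¥16,521.04 = ¥22,965.65.

¥22,965.65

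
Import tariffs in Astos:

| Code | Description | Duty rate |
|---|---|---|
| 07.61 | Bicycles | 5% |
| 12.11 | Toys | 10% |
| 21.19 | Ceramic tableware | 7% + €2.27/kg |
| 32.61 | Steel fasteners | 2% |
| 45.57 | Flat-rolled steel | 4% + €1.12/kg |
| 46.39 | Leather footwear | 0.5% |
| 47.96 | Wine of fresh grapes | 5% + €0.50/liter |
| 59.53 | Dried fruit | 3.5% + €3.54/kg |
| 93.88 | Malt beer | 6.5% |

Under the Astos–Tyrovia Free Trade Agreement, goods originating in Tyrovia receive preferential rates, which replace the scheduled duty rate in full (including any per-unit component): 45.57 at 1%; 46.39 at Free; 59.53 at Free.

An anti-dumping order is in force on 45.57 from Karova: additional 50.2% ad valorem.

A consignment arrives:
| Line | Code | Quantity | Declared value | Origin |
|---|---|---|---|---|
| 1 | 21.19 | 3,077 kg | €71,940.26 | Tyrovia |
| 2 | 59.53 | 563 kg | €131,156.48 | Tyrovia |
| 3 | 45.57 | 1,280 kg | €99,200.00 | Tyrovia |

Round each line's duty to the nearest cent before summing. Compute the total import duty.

€13,012.61

Line 1 (21.19, Tyrovia, 3,077 kg, €71,940.26):
Base rate for 21.19 is 7% + €2.27/kg.
Origin Tyrovia is the FTA partner but 21.19 is not on the preference list; base rate stands.
Duty = €71,940.26 × 7% + 3,077 × €2.27 = €12,020.61.
Line 2 (59.53, Tyrovia, 563 kg, €131,156.48):
Base rate for 59.53 is 3.5% + €3.54/kg.
Origin Tyrovia qualifies under the Astos–Tyrovia agreement and 59.53 is covered: preferential rate Free applies instead.
Duty = €131,156.48 × 0% = €0.00.
Line 3 (45.57, Tyrovia, 1,280 kg, €99,200.00):
Base rate for 45.57 is 4% + €1.12/kg.
Origin Tyrovia qualifies under the Astos–Tyrovia agreement and 45.57 is covered: preferential rate 1% applies instead.
The additional-duty order on 45.57 targets Karova, not Tyrovia; it does not apply.
Duty = €99,200.00 × 1% = €992.00.
Total = €12,020.61 + €0.00 + €992.00 = €13,012.61.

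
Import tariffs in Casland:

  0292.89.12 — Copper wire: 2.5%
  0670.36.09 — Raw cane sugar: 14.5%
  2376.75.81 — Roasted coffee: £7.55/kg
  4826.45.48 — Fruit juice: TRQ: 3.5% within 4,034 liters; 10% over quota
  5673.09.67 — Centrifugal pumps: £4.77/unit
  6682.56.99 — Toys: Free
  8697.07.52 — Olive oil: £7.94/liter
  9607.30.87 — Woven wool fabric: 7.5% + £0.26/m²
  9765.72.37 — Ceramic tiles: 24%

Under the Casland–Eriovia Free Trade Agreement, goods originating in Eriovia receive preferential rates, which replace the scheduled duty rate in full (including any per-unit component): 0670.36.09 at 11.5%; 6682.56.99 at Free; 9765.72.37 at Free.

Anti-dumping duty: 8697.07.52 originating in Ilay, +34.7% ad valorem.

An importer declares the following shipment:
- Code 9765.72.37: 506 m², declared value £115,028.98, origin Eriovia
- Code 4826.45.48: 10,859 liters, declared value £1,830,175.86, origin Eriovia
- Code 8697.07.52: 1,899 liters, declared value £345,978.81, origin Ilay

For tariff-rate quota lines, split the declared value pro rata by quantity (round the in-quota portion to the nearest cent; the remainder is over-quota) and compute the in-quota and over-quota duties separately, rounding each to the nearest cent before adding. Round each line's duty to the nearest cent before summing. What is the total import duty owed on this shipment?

Line 1 (9765.72.37, Eriovia, 506 m², £115,028.98):
Base rate for 9765.72.37 is 24%.
Origin Eriovia qualifies under the Casland–Eriovia agreement and 9765.72.37 is covered: preferential rate Free applies instead.
Duty = £115,028.98 × 0% = £0.00.
Line 2 (4826.45.48, Eriovia, 10,859 liters, £1,830,175.86):
Code 4826.45.48 is under a tariff-rate quota (threshold 4,034 liters). In-quota: 4,034 liters at 3.5%; over-quota: 6,825 liters at 10%.
Pro-rata value split: in-quota = £1,830,175.86 × 4,034/10,859 = £679,890.36; over-quota = £1,830,175.86 − £679,890.36 = £1,150,285.50.
In-quota duty = £679,890.36 × 3.5% = £23,796.16. Over-quota duty = £1,150,285.50 × 10% = £115,028.55.
Line duty = £23,796.16 + £115,028.55 = £138,824.71.
Line 3 (8697.07.52, Ilay, 1,899 liters, £345,978.81):
Base rate for 8697.07.52 is £7.94/liter.
Additional duty on 8697.07.52 from Ilay: +34.7% ad valorem. Applied ad valorem rate = 34.7%.
Duty = £345,978.81 × 34.7% + 1,899 × £7.94 = £135,132.71.
Total = £0.00 + £138,824.71 + £135,132.71 = £273,957.42.

£273,957.42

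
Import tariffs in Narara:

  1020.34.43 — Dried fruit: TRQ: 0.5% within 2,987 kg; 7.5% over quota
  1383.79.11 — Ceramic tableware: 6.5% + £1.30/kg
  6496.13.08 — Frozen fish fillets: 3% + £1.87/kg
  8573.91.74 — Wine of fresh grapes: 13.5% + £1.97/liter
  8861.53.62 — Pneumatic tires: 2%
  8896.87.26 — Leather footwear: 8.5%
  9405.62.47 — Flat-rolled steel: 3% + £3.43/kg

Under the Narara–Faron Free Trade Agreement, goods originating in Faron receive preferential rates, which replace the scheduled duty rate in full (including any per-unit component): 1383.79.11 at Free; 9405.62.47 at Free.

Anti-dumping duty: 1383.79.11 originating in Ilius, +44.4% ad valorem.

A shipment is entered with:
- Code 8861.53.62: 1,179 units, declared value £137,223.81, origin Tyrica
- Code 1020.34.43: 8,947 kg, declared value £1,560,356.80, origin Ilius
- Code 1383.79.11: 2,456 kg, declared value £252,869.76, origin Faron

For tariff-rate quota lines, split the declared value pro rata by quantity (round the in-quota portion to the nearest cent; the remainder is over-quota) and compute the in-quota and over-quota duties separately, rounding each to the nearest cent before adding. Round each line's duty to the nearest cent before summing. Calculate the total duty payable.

£83,305.94

Line 1 (8861.53.62, Tyrica, 1,179 units, £137,223.81):
Base rate for 8861.53.62 is 2%.
Duty = £137,223.81 × 2% = £2,744.48.
Line 2 (1020.34.43, Ilius, 8,947 kg, £1,560,356.80):
Code 1020.34.43 is under a tariff-rate quota (threshold 2,987 kg). In-quota: 2,987 kg at 0.5%; over-quota: 5,960 kg at 7.5%.
Pro-rata value split: in-quota = £1,560,356.80 × 2,987/8,947 = £520,932.80; over-quota = £1,560,356.80 − £520,932.80 = £1,039,424.00.
In-quota duty = £520,932.80 × 0.5% = £2,604.66. Over-quota duty = £1,039,424.00 × 7.5% = £77,956.80.
Line duty = £2,604.66 + £77,956.80 = £80,561.46.
Line 3 (1383.79.11, Faron, 2,456 kg, £252,869.76):
Base rate for 1383.79.11 is 6.5% + £1.30/kg.
Origin Faron qualifies under the Narara–Faron agreement and 1383.79.11 is covered: preferential rate Free applies instead.
The additional-duty order on 1383.79.11 targets Ilius, not Faron; it does not apply.
Duty = £252,869.76 × 0% = £0.00.
Total = £2,744.48 + £80,561.46 + £0.00 = £83,305.94.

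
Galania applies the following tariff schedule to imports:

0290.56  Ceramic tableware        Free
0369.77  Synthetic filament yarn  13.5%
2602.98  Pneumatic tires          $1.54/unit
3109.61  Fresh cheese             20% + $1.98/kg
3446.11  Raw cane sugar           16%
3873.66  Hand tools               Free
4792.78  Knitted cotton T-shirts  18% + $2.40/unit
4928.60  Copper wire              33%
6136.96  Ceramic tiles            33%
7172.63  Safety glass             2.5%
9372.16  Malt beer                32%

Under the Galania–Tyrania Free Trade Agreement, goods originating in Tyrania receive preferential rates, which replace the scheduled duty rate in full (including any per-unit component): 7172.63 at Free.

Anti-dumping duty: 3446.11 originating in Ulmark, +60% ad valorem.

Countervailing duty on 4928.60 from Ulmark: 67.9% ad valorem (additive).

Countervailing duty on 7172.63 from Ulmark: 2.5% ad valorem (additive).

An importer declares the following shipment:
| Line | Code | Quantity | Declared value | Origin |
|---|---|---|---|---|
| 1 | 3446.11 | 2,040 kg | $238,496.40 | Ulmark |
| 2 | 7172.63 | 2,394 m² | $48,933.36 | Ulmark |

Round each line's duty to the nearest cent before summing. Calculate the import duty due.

$183,703.93

Line 1 (3446.11, Ulmark, 2,040 kg, $238,496.40):
Base rate for 3446.11 is 16%.
Additional duty on 3446.11 from Ulmark: +60%. Applied ad valorem rate: 16% + 60% = 76%.
Duty = $238,496.40 × 76% = $181,257.26.
Line 2 (7172.63, Ulmark, 2,394 m², $48,933.36):
Base rate for 7172.63 is 2.5%.
7172.63 has an FTA preferential rate, but origin Ulmark is not Tyrania; base rate stands.
Additional duty on 7172.63 from Ulmark: +2.5%. Applied ad valorem rate: 2.5% + 2.5% = 5%.
Duty = $48,933.36 × 5% = $2,446.67.
Total = $181,257.26 + $2,446.67 = $183,703.93.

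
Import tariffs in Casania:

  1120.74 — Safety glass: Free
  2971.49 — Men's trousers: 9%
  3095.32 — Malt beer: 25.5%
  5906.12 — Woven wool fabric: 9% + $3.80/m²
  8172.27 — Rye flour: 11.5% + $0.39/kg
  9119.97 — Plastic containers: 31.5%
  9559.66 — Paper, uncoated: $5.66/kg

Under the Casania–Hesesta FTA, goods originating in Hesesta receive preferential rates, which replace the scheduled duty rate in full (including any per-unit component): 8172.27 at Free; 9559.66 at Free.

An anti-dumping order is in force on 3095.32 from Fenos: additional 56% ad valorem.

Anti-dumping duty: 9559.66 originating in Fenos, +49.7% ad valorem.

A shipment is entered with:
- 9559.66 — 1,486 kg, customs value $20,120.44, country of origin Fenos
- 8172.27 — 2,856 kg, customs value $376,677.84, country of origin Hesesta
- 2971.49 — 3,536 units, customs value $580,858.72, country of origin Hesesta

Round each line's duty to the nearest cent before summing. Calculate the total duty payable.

Line 1 (9559.66, Fenos, 1,486 kg, $20,120.44):
Base rate for 9559.66 is $5.66/kg.
9559.66 has an FTA preferential rate, but origin Fenos is not Hesesta; base rate stands.
Additional duty on 9559.66 from Fenos: +49.7% ad valorem. Applied ad valorem rate = 49.7%.
Duty = $20,120.44 × 49.7% + 1,486 × $5.66 = $18,410.62.
Line 2 (8172.27, Hesesta, 2,856 kg, $376,677.84):
Base rate for 8172.27 is 11.5% + $0.39/kg.
Origin Hesesta qualifies under the Casania–Hesesta agreement and 8172.27 is covered: preferential rate Free applies instead.
Duty = $376,677.84 × 0% = $0.00.
Line 3 (2971.49, Hesesta, 3,536 units, $580,858.72):
Base rate for 2971.49 is 9%.
Origin Hesesta is the FTA partner but 2971.49 is not on the preference list; base rate stands.
Duty = $580,858.72 × 9% = $52,277.28.
Total = $18,410.62 + $0.00 + $52,277.28 = $70,687.90.

$70,687.90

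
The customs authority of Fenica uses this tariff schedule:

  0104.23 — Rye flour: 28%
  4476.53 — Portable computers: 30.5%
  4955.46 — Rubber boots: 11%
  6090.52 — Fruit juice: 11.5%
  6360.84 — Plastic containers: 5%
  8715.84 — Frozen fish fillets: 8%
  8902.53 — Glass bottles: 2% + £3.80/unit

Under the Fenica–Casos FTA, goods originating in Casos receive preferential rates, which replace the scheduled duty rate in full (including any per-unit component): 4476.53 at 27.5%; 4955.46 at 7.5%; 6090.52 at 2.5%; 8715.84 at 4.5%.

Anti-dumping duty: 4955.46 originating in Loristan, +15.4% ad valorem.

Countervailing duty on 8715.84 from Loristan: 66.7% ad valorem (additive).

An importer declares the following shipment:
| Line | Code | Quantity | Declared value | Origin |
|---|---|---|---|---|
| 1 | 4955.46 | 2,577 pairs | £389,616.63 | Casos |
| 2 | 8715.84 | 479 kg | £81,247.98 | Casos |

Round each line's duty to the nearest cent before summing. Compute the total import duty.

£32,877.41

Line 1 (4955.46, Casos, 2,577 pairs, £389,616.63):
Base rate for 4955.46 is 11%.
Origin Casos qualifies under the Fenica–Casos agreement and 4955.46 is covered: preferential rate 7.5% applies instead.
The additional-duty order on 4955.46 targets Loristan, not Casos; it does not apply.
Duty = £389,616.63 × 7.5% = £29,221.25.
Line 2 (8715.84, Casos, 479 kg, £81,247.98):
Base rate for 8715.84 is 8%.
Origin Casos qualifies under the Fenica–Casos agreement and 8715.84 is covered: preferential rate 4.5% applies instead.
The additional-duty order on 8715.84 targets Loristan, not Casos; it does not apply.
Duty = £81,247.98 × 4.5% = £3,656.16.
Total = £29,221.25 + £3,656.16 = £32,877.41.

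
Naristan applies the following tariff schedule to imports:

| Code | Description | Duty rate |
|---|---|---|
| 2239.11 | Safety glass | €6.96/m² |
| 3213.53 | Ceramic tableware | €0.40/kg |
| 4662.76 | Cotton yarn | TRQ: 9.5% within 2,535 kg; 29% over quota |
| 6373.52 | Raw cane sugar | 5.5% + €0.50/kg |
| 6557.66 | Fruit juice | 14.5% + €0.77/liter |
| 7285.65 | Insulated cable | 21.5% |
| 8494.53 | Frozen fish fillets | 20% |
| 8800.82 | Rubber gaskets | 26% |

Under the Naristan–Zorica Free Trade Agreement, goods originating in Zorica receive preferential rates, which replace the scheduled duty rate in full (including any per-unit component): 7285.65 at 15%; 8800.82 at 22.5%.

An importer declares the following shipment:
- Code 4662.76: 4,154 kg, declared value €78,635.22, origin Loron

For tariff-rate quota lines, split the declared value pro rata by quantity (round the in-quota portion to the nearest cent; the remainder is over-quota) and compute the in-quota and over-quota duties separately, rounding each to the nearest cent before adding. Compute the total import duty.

Line 1 (4662.76, Loron, 4,154 kg, €78,635.22):
Code 4662.76 is under a tariff-rate quota (threshold 2,535 kg). In-quota: 2,535 kg at 9.5%; over-quota: 1,619 kg at 29%.
Pro-rata value split: in-quota = €78,635.22 × 2,535/4,154 = €47,987.55; over-quota = €78,635.22 − €47,987.55 = €30,647.67.
In-quota duty = €47,987.55 × 9.5% = €4,558.82. Over-quota duty = €30,647.67 × 29% = €8,887.82.
Line duty = €4,558.82 + €8,887.82 = €13,446.64.

€13,446.64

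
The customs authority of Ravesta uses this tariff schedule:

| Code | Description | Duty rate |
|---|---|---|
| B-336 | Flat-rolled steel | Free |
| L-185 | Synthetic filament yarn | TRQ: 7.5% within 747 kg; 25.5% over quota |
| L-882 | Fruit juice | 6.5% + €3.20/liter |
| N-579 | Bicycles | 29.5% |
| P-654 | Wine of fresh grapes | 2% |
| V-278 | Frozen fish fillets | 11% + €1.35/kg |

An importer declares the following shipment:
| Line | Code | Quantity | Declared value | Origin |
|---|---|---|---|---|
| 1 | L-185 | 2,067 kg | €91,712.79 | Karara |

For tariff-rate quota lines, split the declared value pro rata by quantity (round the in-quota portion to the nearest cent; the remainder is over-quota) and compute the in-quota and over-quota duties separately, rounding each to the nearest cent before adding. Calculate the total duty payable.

Line 1 (L-185, Karara, 2,067 kg, €91,712.79):
Code L-185 is under a tariff-rate quota (threshold 747 kg). In-quota: 747 kg at 7.5%; over-quota: 1,320 kg at 25.5%.
Pro-rata value split: in-quota = €91,712.79 × 747/2,067 = €33,144.39; over-quota = €91,712.79 − €33,144.39 = €58,568.40.
In-quota duty = €33,144.39 × 7.5% = €2,485.83. Over-quota duty = €58,568.40 × 25.5% = €14,934.94.
Line duty = €2,485.83 + €14,934.94 = €17,420.77.

€17,420.77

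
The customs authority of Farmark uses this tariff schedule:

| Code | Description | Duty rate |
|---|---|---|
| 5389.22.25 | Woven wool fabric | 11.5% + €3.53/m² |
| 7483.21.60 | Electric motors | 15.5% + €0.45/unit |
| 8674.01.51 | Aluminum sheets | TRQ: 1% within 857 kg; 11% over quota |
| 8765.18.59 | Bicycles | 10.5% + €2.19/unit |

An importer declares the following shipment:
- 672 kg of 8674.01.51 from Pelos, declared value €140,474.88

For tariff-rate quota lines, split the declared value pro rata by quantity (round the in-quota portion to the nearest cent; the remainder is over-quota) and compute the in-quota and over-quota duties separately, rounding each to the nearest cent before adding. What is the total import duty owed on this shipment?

Line 1 (8674.01.51, Pelos, 672 kg, €140,474.88):
Code 8674.01.51 is under a tariff-rate quota (threshold 857 kg). Quantity 672 kg is within the quota, so the in-quota rate 1% applies to the full value.
Duty = €140,474.88 × 1% = €1,404.75.

€1,404.75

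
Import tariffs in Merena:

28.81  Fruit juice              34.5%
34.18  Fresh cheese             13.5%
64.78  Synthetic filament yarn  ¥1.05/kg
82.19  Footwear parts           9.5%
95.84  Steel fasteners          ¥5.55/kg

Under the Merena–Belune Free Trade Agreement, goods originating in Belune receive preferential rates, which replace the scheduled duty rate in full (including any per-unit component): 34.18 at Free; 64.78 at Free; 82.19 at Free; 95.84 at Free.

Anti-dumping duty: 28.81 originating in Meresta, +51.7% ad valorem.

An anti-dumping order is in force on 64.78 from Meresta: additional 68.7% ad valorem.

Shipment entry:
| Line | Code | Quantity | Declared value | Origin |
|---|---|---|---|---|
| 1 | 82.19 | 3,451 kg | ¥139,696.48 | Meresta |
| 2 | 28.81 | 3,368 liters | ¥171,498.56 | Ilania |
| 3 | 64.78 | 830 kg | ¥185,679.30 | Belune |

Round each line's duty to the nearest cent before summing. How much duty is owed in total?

Line 1 (82.19, Meresta, 3,451 kg, ¥139,696.48):
Base rate for 82.19 is 9.5%.
82.19 has an FTA preferential rate, but origin Meresta is not Belune; base rate stands.
Duty = ¥139,696.48 × 9.5% = ¥13,271.17.
Line 2 (28.81, Ilania, 3,368 liters, ¥171,498.56):
Base rate for 28.81 is 34.5%.
The additional-duty order on 28.81 targets Meresta, not Ilania; it does not apply.
Duty = ¥171,498.56 × 34.5% = ¥59,167.00.
Line 3 (64.78, Belune, 830 kg, ¥185,679.30):
Base rate for 64.78 is ¥1.05/kg.
Origin Belune qualifies under the Merena–Belune agreement and 64.78 is covered: preferential rate Free applies instead.
The additional-duty order on 64.78 targets Meresta, not Belune; it does not apply.
Duty = ¥185,679.30 × 0% = ¥0.00.
Total = ¥13,271.17 + ¥59,167.00 + ¥0.00 = ¥72,438.17.

¥72,438.17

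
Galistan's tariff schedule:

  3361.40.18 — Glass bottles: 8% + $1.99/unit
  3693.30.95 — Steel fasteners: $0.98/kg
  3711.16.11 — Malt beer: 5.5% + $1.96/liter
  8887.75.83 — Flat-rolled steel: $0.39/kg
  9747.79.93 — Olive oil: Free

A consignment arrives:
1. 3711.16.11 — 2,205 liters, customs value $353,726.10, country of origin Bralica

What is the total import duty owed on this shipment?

$23,776.74

Line 1 (3711.16.11, Bralica, 2,205 liters, $353,726.10):
Base rate for 3711.16.11 is 5.5% + $1.96/liter.
Duty = $353,726.10 × 5.5% + 2,205 × $1.96 = $23,776.74.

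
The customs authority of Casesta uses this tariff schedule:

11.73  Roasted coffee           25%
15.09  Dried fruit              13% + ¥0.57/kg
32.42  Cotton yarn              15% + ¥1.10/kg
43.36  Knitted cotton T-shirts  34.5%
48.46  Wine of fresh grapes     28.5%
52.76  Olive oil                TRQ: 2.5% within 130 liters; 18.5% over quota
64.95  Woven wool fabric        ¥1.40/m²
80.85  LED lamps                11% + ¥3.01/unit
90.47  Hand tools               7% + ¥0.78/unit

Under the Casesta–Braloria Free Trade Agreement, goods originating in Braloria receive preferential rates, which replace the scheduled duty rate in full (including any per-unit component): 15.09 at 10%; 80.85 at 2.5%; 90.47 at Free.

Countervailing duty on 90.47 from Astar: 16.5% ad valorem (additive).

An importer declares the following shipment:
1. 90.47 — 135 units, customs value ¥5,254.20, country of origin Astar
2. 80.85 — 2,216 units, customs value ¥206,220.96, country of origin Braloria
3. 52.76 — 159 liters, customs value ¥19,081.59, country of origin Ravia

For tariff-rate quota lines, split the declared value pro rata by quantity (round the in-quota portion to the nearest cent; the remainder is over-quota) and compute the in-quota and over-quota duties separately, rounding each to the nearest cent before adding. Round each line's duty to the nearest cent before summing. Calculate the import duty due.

¥7,529.44

Line 1 (90.47, Astar, 135 units, ¥5,254.20):
Base rate for 90.47 is 7% + ¥0.78/unit.
90.47 has an FTA preferential rate, but origin Astar is not Braloria; base rate stands.
Additional duty on 90.47 from Astar: +16.5%. Applied ad valorem rate: 7% + 16.5% = 23.5%.
Duty = ¥5,254.20 × 23.5% + 135 × ¥0.78 = ¥1,340.04.
Line 2 (80.85, Braloria, 2,216 units, ¥206,220.96):
Base rate for 80.85 is 11% + ¥3.01/unit.
Origin Braloria qualifies under the Casesta–Braloria agreement and 80.85 is covered: preferential rate 2.5% applies instead.
Duty = ¥206,220.96 × 2.5% = ¥5,155.52.
Line 3 (52.76, Ravia, 159 liters, ¥19,081.59):
Code 52.76 is under a tariff-rate quota (threshold 130 liters). In-quota: 130 liters at 2.5%; over-quota: 29 liters at 18.5%.
Pro-rata value split: in-quota = ¥19,081.59 × 130/159 = ¥15,601.30; over-quota = ¥19,081.59 − ¥15,601.30 = ¥3,480.29.
In-quota duty = ¥15,601.30 × 2.5% = ¥390.03. Over-quota duty = ¥3,480.29 × 18.5% = ¥643.85.
Line duty = ¥390.03 + ¥643.85 = ¥1,033.88.
Total = ¥1,340.04 + ¥5,155.52 + ¥1,033.88 = ¥7,529.44.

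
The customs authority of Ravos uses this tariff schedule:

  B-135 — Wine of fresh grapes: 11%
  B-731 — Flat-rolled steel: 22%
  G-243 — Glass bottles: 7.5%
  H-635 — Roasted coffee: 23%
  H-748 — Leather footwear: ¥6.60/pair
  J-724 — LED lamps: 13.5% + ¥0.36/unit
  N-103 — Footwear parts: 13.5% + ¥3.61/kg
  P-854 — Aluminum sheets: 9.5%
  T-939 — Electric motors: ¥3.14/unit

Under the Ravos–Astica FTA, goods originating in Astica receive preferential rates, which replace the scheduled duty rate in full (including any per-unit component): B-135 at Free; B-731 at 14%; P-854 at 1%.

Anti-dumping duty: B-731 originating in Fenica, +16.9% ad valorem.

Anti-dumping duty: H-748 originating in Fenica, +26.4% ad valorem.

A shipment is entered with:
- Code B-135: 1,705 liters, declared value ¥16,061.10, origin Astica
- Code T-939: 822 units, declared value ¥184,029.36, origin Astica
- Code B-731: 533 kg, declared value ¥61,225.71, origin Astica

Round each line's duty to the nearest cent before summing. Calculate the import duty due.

Line 1 (B-135, Astica, 1,705 liters, ¥16,061.10):
Base rate for B-135 is 11%.
Origin Astica qualifies under the Ravos–Astica agreement and B-135 is covered: preferential rate Free applies instead.
Duty = ¥16,061.10 × 0% = ¥0.00.
Line 2 (T-939, Astica, 822 units, ¥184,029.36):
Base rate for T-939 is ¥3.14/unit.
Origin Astica is the FTA partner but T-939 is not on the preference list; base rate stands.
Duty = 822 × ¥3.14 = ¥2,581.08.
Line 3 (B-731, Astica, 533 kg, ¥61,225.71):
Base rate for B-731 is 22%.
Origin Astica qualifies under the Ravos–Astica agreement and B-731 is covered: preferential rate 14% applies instead.
The additional-duty order on B-731 targets Fenica, not Astica; it does not apply.
Duty = ¥61,225.71 × 14% = ¥8,571.60.
Total = ¥0.00 + ¥2,581.08 + ¥8,571.60 = ¥11,152.68.

¥11,152.68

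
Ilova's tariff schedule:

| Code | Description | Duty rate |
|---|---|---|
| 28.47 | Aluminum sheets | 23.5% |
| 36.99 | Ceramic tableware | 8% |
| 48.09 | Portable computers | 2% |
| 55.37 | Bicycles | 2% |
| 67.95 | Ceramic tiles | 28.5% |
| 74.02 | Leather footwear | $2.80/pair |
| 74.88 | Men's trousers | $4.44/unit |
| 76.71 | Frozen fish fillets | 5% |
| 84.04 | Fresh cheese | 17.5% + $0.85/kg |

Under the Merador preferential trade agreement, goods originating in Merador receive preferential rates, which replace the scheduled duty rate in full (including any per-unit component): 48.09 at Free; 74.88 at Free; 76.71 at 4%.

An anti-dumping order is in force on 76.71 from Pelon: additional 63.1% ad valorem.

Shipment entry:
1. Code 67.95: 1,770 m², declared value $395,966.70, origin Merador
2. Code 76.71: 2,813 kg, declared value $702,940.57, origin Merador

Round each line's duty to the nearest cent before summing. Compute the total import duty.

$140,968.13

Line 1 (67.95, Merador, 1,770 m², $395,966.70):
Base rate for 67.95 is 28.5%.
Origin Merador is the FTA partner but 67.95 is not on the preference list; base rate stands.
Duty = $395,966.70 × 28.5% = $112,850.51.
Line 2 (76.71, Merador, 2,813 kg, $702,940.57):
Base rate for 76.71 is 5%.
Origin Merador qualifies under the Ilova–Merador agreement and 76.71 is covered: preferential rate 4% applies instead.
The additional-duty order on 76.71 targets Pelon, not Merador; it does not apply.
Duty = $702,940.57 × 4% = $28,117.62.
Total = $112,850.51 + $28,117.62 = $140,968.13.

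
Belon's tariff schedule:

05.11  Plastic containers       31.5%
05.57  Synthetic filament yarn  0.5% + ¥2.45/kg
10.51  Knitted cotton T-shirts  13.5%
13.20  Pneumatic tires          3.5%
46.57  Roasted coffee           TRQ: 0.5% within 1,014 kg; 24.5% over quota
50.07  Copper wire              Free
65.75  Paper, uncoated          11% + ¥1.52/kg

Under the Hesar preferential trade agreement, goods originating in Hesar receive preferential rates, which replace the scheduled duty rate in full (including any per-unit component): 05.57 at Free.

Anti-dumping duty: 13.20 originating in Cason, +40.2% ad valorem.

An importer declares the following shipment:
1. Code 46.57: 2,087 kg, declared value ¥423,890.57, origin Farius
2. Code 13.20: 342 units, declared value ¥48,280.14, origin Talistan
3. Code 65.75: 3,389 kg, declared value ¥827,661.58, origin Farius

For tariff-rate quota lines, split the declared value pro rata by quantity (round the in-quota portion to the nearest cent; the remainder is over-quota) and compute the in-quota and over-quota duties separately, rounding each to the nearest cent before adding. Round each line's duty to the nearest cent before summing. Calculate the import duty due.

¥152,308.19

Line 1 (46.57, Farius, 2,087 kg, ¥423,890.57):
Code 46.57 is under a tariff-rate quota (threshold 1,014 kg). In-quota: 1,014 kg at 0.5%; over-quota: 1,073 kg at 24.5%.
Pro-rata value split: in-quota = ¥423,890.57 × 1,014/2,087 = ¥205,953.54; over-quota = ¥423,890.57 − ¥205,953.54 = ¥217,937.03.
In-quota duty = ¥205,953.54 × 0.5% = ¥1,029.77. Over-quota duty = ¥217,937.03 × 24.5% = ¥53,394.57.
Line duty = ¥1,029.77 + ¥53,394.57 = ¥54,424.34.
Line 2 (13.20, Talistan, 342 units, ¥48,280.14):
Base rate for 13.20 is 3.5%.
The additional-duty order on 13.20 targets Cason, not Talistan; it does not apply.
Duty = ¥48,280.14 × 3.5% = ¥1,689.80.
Line 3 (65.75, Farius, 3,389 kg, ¥827,661.58):
Base rate for 65.75 is 11% + ¥1.52/kg.
Duty = ¥827,661.58 × 11% + 3,389 × ¥1.52 = ¥96,194.05.
Total = ¥54,424.34 + ¥1,689.80 + ¥96,194.05 = ¥152,308.19.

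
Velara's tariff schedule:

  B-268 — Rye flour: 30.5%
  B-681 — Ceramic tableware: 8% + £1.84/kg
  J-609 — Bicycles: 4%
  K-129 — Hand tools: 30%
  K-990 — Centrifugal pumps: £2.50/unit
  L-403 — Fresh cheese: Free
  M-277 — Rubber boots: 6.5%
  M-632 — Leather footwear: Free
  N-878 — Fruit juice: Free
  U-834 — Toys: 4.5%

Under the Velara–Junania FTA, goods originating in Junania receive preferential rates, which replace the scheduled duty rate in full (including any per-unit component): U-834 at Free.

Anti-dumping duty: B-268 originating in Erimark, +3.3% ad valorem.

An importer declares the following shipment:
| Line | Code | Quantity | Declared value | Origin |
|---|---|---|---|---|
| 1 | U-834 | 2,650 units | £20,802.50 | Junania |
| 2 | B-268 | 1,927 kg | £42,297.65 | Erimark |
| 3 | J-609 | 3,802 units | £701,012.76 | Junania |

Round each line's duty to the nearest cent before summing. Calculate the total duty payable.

£42,337.12

Line 1 (U-834, Junania, 2,650 units, £20,802.50):
Base rate for U-834 is 4.5%.
Origin Junania qualifies under the Velara–Junania agreement and U-834 is covered: preferential rate Free applies instead.
Duty = £20,802.50 × 0% = £0.00.
Line 2 (B-268, Erimark, 1,927 kg, £42,297.65):
Base rate for B-268 is 30.5%.
Additional duty on B-268 from Erimark: +3.3%. Applied ad valorem rate: 30.5% + 3.3% = 33.8%.
Duty = £42,297.65 × 33.8% = £14,296.61.
Line 3 (J-609, Junania, 3,802 units, £701,012.76):
Base rate for J-609 is 4%.
Origin Junania is the FTA partner but J-609 is not on the preference list; base rate stands.
Duty = £701,012.76 × 4% = £28,040.51.
Total = £0.00 + £14,296.61 + £28,040.51 = £42,337.12.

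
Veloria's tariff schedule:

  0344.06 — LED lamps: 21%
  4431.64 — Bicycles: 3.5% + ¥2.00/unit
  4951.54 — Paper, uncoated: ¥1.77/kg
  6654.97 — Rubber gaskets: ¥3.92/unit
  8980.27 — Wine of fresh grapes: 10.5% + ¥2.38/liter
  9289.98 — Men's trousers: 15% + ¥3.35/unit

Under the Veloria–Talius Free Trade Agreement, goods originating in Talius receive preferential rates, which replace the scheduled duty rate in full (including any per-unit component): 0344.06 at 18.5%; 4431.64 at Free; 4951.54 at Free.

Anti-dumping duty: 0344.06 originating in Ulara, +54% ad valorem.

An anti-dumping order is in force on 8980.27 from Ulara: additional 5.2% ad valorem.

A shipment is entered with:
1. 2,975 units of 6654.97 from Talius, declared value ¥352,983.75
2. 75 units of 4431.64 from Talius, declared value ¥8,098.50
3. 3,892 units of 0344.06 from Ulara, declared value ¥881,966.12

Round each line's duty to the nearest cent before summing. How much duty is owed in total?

Line 1 (6654.97, Talius, 2,975 units, ¥352,983.75):
Base rate for 6654.97 is ¥3.92/unit.
Origin Talius is the FTA partner but 6654.97 is not on the preference list; base rate stands.
Duty = 2,975 × ¥3.92 = ¥11,662.00.
Line 2 (4431.64, Talius, 75 units, ¥8,098.50):
Base rate for 4431.64 is 3.5% + ¥2.00/unit.
Origin Talius qualifies under the Veloria–Talius agreement and 4431.64 is covered: preferential rate Free applies instead.
Duty = ¥8,098.50 × 0% = ¥0.00.
Line 3 (0344.06, Ulara, 3,892 units, ¥881,966.12):
Base rate for 0344.06 is 21%.
0344.06 has an FTA preferential rate, but origin Ulara is not Talius; base rate stands.
Additional duty on 0344.06 from Ulara: +54%. Applied ad valorem rate: 21% + 54% = 75%.
Duty = ¥881,966.12 × 75% = ¥661,474.59.
Total = ¥11,662.00 + ¥0.00 + ¥661,474.59 = ¥673,136.59.

¥673,136.59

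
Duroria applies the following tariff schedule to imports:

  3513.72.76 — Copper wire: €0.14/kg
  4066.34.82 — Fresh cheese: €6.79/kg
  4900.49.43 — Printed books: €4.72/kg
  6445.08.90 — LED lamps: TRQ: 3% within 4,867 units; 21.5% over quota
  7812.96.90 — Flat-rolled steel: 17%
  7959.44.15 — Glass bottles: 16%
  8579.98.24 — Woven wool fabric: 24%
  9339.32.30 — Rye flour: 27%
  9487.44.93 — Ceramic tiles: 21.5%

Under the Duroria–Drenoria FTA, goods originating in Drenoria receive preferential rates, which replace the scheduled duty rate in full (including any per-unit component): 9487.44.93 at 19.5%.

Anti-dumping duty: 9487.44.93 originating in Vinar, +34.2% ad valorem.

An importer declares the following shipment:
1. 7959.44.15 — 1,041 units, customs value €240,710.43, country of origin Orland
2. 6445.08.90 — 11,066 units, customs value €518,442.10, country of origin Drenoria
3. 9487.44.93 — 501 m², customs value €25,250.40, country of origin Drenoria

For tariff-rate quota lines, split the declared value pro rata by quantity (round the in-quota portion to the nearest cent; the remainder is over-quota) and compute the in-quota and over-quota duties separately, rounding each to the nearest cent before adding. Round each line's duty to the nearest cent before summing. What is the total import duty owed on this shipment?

Line 1 (7959.44.15, Orland, 1,041 units, €240,710.43):
Base rate for 7959.44.15 is 16%.
Duty = €240,710.43 × 16% = €38,513.67.
Line 2 (6445.08.90, Drenoria, 11,066 units, €518,442.10):
Code 6445.08.90 is under a tariff-rate quota (threshold 4,867 units). In-quota: 4,867 units at 3%; over-quota: 6,199 units at 21.5%.
Pro-rata value split: in-quota = €518,442.10 × 4,867/11,066 = €228,018.95; over-quota = €518,442.10 − €228,018.95 = €290,423.15.
In-quota duty = €228,018.95 × 3% = €6,840.57. Over-quota duty = €290,423.15 × 21.5% = €62,440.98.
Line duty = €6,840.57 + €62,440.98 = €69,281.55.
Line 3 (9487.44.93, Drenoria, 501 m², €25,250.40):
Base rate for 9487.44.93 is 21.5%.
Origin Drenoria qualifies under the Duroria–Drenoria agreement and 9487.44.93 is covered: preferential rate 19.5% applies instead.
The additional-duty order on 9487.44.93 targets Vinar, not Drenoria; it does not apply.
Duty = €25,250.40 × 19.5% = €4,923.83.
Total = €38,513.67 + €69,281.55 + €4,923.83 = €112,719.05.

€112,719.05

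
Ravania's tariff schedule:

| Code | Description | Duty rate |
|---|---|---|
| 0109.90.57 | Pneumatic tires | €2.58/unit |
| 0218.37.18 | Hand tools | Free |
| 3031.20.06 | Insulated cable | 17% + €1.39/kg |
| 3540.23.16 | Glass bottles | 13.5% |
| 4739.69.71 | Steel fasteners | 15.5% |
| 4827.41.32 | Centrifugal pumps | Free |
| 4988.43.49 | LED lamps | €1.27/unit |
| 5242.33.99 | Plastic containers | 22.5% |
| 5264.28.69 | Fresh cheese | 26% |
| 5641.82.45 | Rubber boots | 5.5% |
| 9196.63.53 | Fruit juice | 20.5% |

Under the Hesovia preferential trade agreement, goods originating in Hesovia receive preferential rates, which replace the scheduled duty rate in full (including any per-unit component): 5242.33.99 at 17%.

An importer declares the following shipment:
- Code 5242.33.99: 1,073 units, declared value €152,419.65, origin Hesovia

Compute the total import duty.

Line 1 (5242.33.99, Hesovia, 1,073 units, €152,419.65):
Base rate for 5242.33.99 is 22.5%.
Origin Hesovia qualifies under the Ravania–Hesovia agreement and 5242.33.99 is covered: preferential rate 17% applies instead.
Duty = €152,419.65 × 17% = €25,911.34.

€25,911.34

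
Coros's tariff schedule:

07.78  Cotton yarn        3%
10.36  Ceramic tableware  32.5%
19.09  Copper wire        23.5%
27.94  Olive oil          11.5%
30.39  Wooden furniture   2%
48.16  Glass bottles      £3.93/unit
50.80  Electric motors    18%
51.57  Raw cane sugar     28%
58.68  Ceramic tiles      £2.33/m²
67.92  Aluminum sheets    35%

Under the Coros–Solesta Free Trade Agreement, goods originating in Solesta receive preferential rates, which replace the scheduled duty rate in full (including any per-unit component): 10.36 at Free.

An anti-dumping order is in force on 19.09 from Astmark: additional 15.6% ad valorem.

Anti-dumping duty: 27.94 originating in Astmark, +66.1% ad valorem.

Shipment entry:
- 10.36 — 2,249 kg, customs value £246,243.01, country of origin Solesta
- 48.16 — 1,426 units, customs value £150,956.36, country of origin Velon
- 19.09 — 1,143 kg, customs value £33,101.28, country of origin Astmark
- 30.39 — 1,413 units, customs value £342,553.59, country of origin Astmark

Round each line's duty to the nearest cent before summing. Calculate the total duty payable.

Line 1 (10.36, Solesta, 2,249 kg, £246,243.01):
Base rate for 10.36 is 32.5%.
Origin Solesta qualifies under the Coros–Solesta agreement and 10.36 is covered: preferential rate Free applies instead.
Duty = £246,243.01 × 0% = £0.00.
Line 2 (48.16, Velon, 1,426 units, £150,956.36):
Base rate for 48.16 is £3.93/unit.
Duty = 1,426 × £3.93 = £5,604.18.
Line 3 (19.09, Astmark, 1,143 kg, £33,101.28):
Base rate for 19.09 is 23.5%.
Additional duty on 19.09 from Astmark: +15.6%. Applied ad valorem rate: 23.5% + 15.6% = 39.1%.
Duty = £33,101.28 × 39.1% = £12,942.60.
Line 4 (30.39, Astmark, 1,413 units, £342,553.59):
Base rate for 30.39 is 2%.
Duty = £342,553.59 × 2% = £6,851.07.
Total = £0.00 + £5,604.18 + £12,942.60 + £6,851.07 = £25,397.85.

£25,397.85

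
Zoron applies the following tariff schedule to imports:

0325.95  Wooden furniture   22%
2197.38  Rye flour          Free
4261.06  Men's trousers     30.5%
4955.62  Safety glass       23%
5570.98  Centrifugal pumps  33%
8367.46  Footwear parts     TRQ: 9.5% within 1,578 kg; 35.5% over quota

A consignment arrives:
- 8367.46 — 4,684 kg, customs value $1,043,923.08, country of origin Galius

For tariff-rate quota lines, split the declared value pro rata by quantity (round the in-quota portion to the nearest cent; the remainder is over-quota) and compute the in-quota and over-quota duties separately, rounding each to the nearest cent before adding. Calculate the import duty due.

Line 1 (8367.46, Galius, 4,684 kg, $1,043,923.08):
Code 8367.46 is under a tariff-rate quota (threshold 1,578 kg). In-quota: 1,578 kg at 9.5%; over-quota: 3,106 kg at 35.5%.
Pro-rata value split: in-quota = $1,043,923.08 × 1,578/4,684 = $351,688.86; over-quota = $1,043,923.08 − $351,688.86 = $692,234.22.
In-quota duty = $351,688.86 × 9.5% = $33,410.44. Over-quota duty = $692,234.22 × 35.5% = $245,743.15.
Line duty = $33,410.44 + $245,743.15 = $279,153.59.

$279,153.59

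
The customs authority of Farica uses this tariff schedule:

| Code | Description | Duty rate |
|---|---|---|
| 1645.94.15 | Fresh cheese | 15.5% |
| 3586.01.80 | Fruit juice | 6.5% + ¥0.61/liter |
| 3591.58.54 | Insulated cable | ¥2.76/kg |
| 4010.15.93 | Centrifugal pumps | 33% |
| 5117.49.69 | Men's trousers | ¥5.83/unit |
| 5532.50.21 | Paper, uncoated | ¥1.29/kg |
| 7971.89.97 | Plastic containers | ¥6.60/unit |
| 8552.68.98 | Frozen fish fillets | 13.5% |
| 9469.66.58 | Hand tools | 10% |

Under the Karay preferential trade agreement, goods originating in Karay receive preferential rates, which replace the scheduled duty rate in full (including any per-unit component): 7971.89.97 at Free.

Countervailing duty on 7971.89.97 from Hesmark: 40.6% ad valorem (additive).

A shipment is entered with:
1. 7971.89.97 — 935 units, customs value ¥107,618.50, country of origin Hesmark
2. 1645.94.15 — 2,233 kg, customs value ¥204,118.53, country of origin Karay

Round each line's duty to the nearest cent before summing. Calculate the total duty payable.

¥81,502.48

Line 1 (7971.89.97, Hesmark, 935 units, ¥107,618.50):
Base rate for 7971.89.97 is ¥6.60/unit.
7971.89.97 has an FTA preferential rate, but origin Hesmark is not Karay; base rate stands.
Additional duty on 7971.89.97 from Hesmark: +40.6% ad valorem. Applied ad valorem rate = 40.6%.
Duty = ¥107,618.50 × 40.6% + 935 × ¥6.60 = ¥49,864.11.
Line 2 (1645.94.15, Karay, 2,233 kg, ¥204,118.53):
Base rate for 1645.94.15 is 15.5%.
Origin Karay is the FTA partner but 1645.94.15 is not on the preference list; base rate stands.
Duty = ¥204,118.53 × 15.5% = ¥31,638.37.
Total = ¥49,864.11 + ¥31,638.37 = ¥81,502.48.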